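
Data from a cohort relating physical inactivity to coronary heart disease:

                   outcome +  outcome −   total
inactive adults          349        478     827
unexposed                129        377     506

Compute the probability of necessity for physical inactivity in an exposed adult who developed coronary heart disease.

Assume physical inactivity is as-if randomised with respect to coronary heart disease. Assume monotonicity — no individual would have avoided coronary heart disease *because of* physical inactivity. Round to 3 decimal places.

p₁ = P(outcome | exposed) = 349/827 = 0.42201
p₀ = P(outcome | unexposed) = 129/506 = 0.25494
Under exogeneity and monotonicity, PN = (p₁ − p₀) / p₁.
PN = (0.42201 − 0.25494) / 0.42201 = 0.16707 / 0.42201 ≈ 0.3959

PN ≈ 0.396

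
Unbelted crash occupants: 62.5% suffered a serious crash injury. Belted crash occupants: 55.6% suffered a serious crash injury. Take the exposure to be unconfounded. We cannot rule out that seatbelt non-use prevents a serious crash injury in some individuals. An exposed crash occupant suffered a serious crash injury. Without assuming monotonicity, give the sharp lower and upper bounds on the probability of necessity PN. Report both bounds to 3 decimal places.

p₁ = 0.625, p₀ = 0.556.
Under exogeneity alone the bounds on PN are max{0,(p₁−p₀)/p₁} ≤ PN ≤ min{1,(1−p₀)/p₁}.
  lower = (p₁ − p₀)/p₁ = 0.069 / 0.625 ≈ 0.1104
  upper = min{1, (1 − p₀)/p₁} = 0.444 / 0.625 ≈ 0.7104

0.110 ≤ PN ≤ 0.710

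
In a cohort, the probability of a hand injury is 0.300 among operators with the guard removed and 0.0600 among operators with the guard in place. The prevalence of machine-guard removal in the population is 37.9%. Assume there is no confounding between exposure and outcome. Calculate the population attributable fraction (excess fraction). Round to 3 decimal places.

Let p₁ = 0.3, p₀ = 0.06.
Overall risk P(Y=1) = π·p₁ + (1−π)·p₀ = 0.379×0.3 + 0.621×0.06 = 0.15096.
Under exogeneity, PAF = [P(Y=1) − p₀] / P(Y=1).
PAF = (0.15096 − 0.06) / 0.15096 ≈ 0.6025

PAF ≈ 0.603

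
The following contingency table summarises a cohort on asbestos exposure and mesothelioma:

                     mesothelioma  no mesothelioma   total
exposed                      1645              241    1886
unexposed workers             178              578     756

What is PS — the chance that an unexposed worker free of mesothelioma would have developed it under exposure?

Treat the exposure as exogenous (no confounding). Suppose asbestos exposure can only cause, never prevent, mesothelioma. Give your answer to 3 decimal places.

p₁ = P(outcome | exposed) = 1645/1886 = 0.87222
p₀ = P(outcome | unexposed) = 178/756 = 0.23545
Under exogeneity and monotonicity, PS = (p₁ − p₀) / (1 − p₀).
PS = (0.87222 − 0.23545) / (1 − 0.23545) = 0.63677 / 0.76455 ≈ 0.8329

PS ≈ 0.833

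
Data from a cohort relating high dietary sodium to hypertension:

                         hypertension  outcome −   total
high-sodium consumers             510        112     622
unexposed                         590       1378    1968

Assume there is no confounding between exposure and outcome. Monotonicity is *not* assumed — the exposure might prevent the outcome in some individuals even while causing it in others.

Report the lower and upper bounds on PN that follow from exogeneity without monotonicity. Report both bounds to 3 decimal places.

p₁ = P(outcome | exposed) = 510/622 = 0.81994
p₀ = P(outcome | unexposed) = 590/1968 = 0.2998
Under exogeneity alone the bounds on PN are max{0,(p₁−p₀)/p₁} ≤ PN ≤ min{1,(1−p₀)/p₁}.
  lower = (p₁ − p₀)/p₁ = 0.52014 / 0.81994 ≈ 0.6344
  upper = min{1, (1 − p₀)/p₁} = 0.7002 / 0.81994 ≈ 0.8540

0.634 ≤ PN ≤ 0.854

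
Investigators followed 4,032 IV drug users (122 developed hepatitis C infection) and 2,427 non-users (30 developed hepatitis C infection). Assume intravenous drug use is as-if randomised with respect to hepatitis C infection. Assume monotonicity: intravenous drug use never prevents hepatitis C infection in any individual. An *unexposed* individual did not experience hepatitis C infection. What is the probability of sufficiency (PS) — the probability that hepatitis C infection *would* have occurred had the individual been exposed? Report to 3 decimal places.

PS ≈ 0.018

p₁ = P(outcome | exposed) = 122/4032 = 0.030258
p₀ = P(outcome | unexposed) = 30/2427 = 0.012361
Under exogeneity and monotonicity, PS = (p₁ − p₀) / (1 − p₀).
PS = (0.030258 − 0.012361) / (1 − 0.012361) = 0.017897 / 0.98764 ≈ 0.0181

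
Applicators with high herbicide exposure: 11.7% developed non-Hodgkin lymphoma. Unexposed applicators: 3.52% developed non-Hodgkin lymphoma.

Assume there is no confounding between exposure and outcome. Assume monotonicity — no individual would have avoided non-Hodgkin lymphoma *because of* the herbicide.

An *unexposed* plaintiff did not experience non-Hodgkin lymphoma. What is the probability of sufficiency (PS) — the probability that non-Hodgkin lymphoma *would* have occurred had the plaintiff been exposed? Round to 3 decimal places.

PS ≈ 0.085

p₁ = 0.117, p₀ = 0.0352.
Under exogeneity and monotonicity, PS = (p₁ − p₀) / (1 − p₀).
PS = (0.117 − 0.0352) / (1 − 0.0352) = 0.0818 / 0.9648 ≈ 0.0848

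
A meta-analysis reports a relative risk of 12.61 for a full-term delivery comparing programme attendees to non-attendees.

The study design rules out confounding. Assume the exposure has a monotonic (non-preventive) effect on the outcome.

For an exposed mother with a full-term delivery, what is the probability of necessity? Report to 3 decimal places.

Under exogeneity and monotonicity, PN = (RR − 1) / RR = 1 − 1/RR.
PN = (12.61 − 1) / 12.61 = 11.61 / 12.61 ≈ 0.9207

PN ≈ 0.921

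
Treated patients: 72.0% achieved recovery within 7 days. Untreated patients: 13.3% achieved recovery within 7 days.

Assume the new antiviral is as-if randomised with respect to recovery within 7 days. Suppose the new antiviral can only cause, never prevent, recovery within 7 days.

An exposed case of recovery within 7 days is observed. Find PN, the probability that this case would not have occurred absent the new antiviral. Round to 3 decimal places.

PN ≈ 0.815

p₁ = 0.72, p₀ = 0.133.
Under exogeneity and monotonicity, PN = (p₁ − p₀) / p₁.
PN = (0.72 − 0.133) / 0.72 = 0.587 / 0.72 ≈ 0.8153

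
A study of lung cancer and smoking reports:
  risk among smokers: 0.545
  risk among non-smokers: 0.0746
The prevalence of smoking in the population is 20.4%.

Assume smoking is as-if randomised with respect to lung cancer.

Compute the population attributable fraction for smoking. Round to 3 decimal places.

Let p₁ = 0.545, p₀ = 0.0746.
Overall risk P(Y=1) = π·p₁ + (1−π)·p₀ = 0.204×0.545 + 0.796×0.0746 = 0.17056.
Under exogeneity, PAF = [P(Y=1) − p₀] / P(Y=1).
PAF = (0.17056 − 0.0746) / 0.17056 ≈ 0.5626

PAF ≈ 0.563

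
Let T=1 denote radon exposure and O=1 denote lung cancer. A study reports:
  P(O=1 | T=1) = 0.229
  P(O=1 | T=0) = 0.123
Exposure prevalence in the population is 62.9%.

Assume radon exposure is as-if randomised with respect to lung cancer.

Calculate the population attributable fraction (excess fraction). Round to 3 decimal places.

PAF ≈ 0.352

Let p₁ = 0.229, p₀ = 0.123.
Overall risk P(Y=1) = π·p₁ + (1−π)·p₀ = 0.629×0.229 + 0.371×0.123 = 0.18967.
Under exogeneity, PAF = [P(Y=1) − p₀] / P(Y=1).
PAF = (0.18967 − 0.123) / 0.18967 ≈ 0.3515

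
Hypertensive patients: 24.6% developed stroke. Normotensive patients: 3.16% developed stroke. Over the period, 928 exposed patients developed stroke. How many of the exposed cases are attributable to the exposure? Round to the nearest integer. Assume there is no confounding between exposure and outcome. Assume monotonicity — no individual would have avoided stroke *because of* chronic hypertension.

about 809 cases

p₁ = 0.246, p₀ = 0.0316.
PN = (p₁ − p₀)/p₁ = (0.246 − 0.0316) / 0.246 ≈ 0.87154.
Attributable cases ≈ PN × (exposed cases) = 0.87154 × 928 ≈ 808.79.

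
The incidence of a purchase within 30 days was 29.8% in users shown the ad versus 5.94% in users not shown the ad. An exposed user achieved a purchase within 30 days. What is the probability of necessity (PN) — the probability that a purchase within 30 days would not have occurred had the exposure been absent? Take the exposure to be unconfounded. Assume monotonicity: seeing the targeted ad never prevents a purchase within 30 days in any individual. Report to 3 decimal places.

p₁ = 0.298, p₀ = 0.0594.
Under exogeneity and monotonicity, PN = (p₁ − p₀) / p₁.
PN = (0.298 − 0.0594) / 0.298 = 0.2386 / 0.298 ≈ 0.8007

PN ≈ 0.801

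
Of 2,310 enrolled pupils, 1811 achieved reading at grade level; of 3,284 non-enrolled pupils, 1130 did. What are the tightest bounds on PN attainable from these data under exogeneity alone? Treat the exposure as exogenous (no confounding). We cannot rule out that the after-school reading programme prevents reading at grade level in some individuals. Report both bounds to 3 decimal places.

0.561 ≤ PN ≤ 0.837

p₁ = P(outcome | exposed) = 1811/2310 = 0.78398
p₀ = P(outcome | unexposed) = 1130/3284 = 0.34409
Under exogeneity alone the bounds on PN are max{0,(p₁−p₀)/p₁} ≤ PN ≤ min{1,(1−p₀)/p₁}.
  lower = (p₁ − p₀)/p₁ = 0.43989 / 0.78398 ≈ 0.5611
  upper = min{1, (1 − p₀)/p₁} = 0.65591 / 0.78398 ≈ 0.8366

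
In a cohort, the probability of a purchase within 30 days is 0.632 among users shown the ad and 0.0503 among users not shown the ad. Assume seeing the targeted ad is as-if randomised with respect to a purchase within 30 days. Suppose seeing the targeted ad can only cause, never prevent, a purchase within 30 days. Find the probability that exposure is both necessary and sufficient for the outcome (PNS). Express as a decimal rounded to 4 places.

PNS ≈ 0.5817

Let p₁ = 0.632, p₀ = 0.0503.
Under exogeneity and monotonicity, PNS = p₁ − p₀.
PNS = 0.632 − 0.0503 = 0.5817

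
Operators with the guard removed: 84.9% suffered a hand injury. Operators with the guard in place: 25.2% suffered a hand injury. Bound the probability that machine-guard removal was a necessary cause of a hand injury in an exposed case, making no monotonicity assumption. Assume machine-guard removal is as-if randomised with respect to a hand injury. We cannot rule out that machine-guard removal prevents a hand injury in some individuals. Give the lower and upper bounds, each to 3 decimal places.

p₁ = 0.849, p₀ = 0.252.
Under exogeneity alone the bounds on PN are max{0,(p₁−p₀)/p₁} ≤ PN ≤ min{1,(1−p₀)/p₁}.
  lower = (p₁ − p₀)/p₁ = 0.597 / 0.849 ≈ 0.7032
  upper = min{1, (1 − p₀)/p₁} = 0.748 / 0.849 ≈ 0.8810

0.703 ≤ PN ≤ 0.881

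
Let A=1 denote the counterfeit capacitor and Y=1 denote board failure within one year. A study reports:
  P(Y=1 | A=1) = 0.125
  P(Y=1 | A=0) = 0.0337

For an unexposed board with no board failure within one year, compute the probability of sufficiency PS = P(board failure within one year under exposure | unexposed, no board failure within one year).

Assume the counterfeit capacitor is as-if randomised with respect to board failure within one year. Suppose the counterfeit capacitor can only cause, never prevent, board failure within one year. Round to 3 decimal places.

PS ≈ 0.094

Let p₁ = 0.125, p₀ = 0.0337.
Under exogeneity and monotonicity, PS = (p₁ − p₀) / (1 − p₀).
PS = (0.125 − 0.0337) / (1 − 0.0337) = 0.0913 / 0.9663 ≈ 0.0945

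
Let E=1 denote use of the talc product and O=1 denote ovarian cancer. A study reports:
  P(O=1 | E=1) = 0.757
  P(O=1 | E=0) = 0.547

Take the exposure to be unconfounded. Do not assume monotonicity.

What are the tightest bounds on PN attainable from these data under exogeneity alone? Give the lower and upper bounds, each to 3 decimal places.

0.277 ≤ PN ≤ 0.598

Let p₁ = 0.757, p₀ = 0.547.
Under exogeneity alone the bounds on PN are max{0,(p₁−p₀)/p₁} ≤ PN ≤ min{1,(1−p₀)/p₁}.
  lower = (p₁ − p₀)/p₁ = 0.21 / 0.757 ≈ 0.2774
  upper = min{1, (1 − p₀)/p₁} = 0.453 / 0.757 ≈ 0.5984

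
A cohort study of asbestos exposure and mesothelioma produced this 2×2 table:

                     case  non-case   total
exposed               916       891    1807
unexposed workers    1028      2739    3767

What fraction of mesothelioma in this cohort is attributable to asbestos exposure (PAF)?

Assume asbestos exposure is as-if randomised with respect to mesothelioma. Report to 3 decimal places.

PAF ≈ 0.218

p₁ = P(outcome | exposed) = 916/1807 = 0.50692
p₀ = P(outcome | unexposed) = 1028/3767 = 0.2729
Exposure prevalence π = 1807/5574 = 0.32418; overall risk P(Y=1) = 0.34876.
Under exogeneity, PAF = [P(Y=1) − p₀]/P(Y=1).
PAF = (0.34876 − 0.2729) / 0.34876 ≈ 0.2175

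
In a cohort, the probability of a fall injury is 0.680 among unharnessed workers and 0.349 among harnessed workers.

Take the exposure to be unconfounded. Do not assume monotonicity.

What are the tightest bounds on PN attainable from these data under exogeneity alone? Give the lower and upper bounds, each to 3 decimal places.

Let p₁ = 0.68, p₀ = 0.349.
Under exogeneity alone the bounds on PN are max{0,(p₁−p₀)/p₁} ≤ PN ≤ min{1,(1−p₀)/p₁}.
  lower = (p₁ − p₀)/p₁ = 0.331 / 0.68 ≈ 0.4868
  upper = min{1, (1 − p₀)/p₁} = 0.651 / 0.68 ≈ 0.9574

0.487 ≤ PN ≤ 0.957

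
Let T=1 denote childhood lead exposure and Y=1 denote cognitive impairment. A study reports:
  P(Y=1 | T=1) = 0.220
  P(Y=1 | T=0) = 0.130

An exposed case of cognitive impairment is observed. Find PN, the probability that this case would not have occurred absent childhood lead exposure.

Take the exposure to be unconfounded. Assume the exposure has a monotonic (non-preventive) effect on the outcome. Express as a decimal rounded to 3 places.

Let p₁ = 0.22, p₀ = 0.13.
Under exogeneity and monotonicity, PN = (p₁ − p₀) / p₁.
PN = (0.22 − 0.13) / 0.22 = 0.09 / 0.22 ≈ 0.4091

PN ≈ 0.409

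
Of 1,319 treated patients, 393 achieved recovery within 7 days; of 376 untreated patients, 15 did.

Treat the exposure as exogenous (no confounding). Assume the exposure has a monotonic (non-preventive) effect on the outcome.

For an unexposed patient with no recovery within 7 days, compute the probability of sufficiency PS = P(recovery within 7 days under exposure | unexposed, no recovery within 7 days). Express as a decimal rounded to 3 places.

PS ≈ 0.269

p₁ = P(outcome | exposed) = 393/1319 = 0.29795
p₀ = P(outcome | unexposed) = 15/376 = 0.039894
Under exogeneity and monotonicity, PS = (p₁ − p₀) / (1 − p₀).
PS = (0.29795 − 0.039894) / (1 − 0.039894) = 0.25806 / 0.96011 ≈ 0.2688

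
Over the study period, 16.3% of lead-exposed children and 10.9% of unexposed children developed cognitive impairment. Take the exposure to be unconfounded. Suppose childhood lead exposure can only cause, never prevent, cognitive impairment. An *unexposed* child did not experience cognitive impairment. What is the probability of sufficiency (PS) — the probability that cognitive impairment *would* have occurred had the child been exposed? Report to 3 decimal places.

p₁ = 0.163, p₀ = 0.109.
Under exogeneity and monotonicity, PS = (p₁ − p₀) / (1 − p₀).
PS = (0.163 − 0.109) / (1 − 0.109) = 0.054 / 0.891 ≈ 0.0606

PS ≈ 0.061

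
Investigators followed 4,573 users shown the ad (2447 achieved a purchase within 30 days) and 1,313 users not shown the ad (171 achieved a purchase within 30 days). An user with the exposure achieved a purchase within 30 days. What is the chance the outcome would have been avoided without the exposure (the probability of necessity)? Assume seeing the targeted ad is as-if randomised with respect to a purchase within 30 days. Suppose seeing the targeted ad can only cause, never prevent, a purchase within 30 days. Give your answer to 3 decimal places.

p₁ = P(outcome | exposed) = 2447/4573 = 0.5351
p₀ = P(outcome | unexposed) = 171/1313 = 0.13024
Under exogeneity and monotonicity, PN = (p₁ − p₀) / p₁.
PN = (0.5351 − 0.13024) / 0.5351 = 0.40486 / 0.5351 ≈ 0.7566

PN ≈ 0.757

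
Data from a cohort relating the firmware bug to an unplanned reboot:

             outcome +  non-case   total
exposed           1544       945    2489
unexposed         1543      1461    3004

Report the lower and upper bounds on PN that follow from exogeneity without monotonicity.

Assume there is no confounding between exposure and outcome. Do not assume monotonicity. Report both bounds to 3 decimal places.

p₁ = P(outcome | exposed) = 1544/2489 = 0.62033
p₀ = P(outcome | unexposed) = 1543/3004 = 0.51365
Under exogeneity alone the bounds on PN are max{0,(p₁−p₀)/p₁} ≤ PN ≤ min{1,(1−p₀)/p₁}.
  lower = (p₁ − p₀)/p₁ = 0.10668 / 0.62033 ≈ 0.1720
  upper = min{1, (1 − p₀)/p₁} = 0.48635 / 0.62033 ≈ 0.7840

0.172 ≤ PN ≤ 0.784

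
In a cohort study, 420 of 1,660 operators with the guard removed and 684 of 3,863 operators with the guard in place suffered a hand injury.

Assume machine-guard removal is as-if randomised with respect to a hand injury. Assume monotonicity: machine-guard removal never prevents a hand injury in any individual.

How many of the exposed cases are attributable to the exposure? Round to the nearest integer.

about 126 cases

p₁ = P(outcome | exposed) = 420/1660 = 0.25301
p₀ = P(outcome | unexposed) = 684/3863 = 0.17706
PN = (p₁ − p₀)/p₁ = (0.25301 − 0.17706) / 0.25301 ≈ 0.30017.
Attributable cases ≈ PN × (exposed cases) = 0.30017 × 420 ≈ 126.07.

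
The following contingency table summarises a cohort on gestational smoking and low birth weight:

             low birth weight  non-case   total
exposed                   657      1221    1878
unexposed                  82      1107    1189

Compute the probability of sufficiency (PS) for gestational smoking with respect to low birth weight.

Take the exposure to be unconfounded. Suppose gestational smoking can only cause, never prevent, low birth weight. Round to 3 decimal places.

p₁ = P(outcome | exposed) = 657/1878 = 0.34984
p₀ = P(outcome | unexposed) = 82/1189 = 0.068966
Under exogeneity and monotonicity, PS = (p₁ − p₀) / (1 − p₀).
PS = (0.34984 − 0.068966) / (1 − 0.068966) = 0.28087 / 0.93103 ≈ 0.3017

PS ≈ 0.302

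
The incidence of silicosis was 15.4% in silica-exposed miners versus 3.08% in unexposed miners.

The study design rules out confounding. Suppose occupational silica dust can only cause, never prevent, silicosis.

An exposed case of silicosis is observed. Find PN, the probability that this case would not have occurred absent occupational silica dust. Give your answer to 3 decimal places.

p₁ = 0.154, p₀ = 0.0308.
Under exogeneity and monotonicity, PN = (p₁ − p₀) / p₁.
PN = (0.154 − 0.0308) / 0.154 = 0.1232 / 0.154 ≈ 0.8000

PN ≈ 0.800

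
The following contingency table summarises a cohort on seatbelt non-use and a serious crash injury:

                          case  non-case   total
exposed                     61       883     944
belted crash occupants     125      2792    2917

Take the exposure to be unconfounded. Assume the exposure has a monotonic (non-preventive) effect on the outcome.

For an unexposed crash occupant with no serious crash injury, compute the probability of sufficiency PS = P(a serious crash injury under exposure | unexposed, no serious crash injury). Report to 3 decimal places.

PS ≈ 0.023

p₁ = P(outcome | exposed) = 61/944 = 0.064619
p₀ = P(outcome | unexposed) = 125/2917 = 0.042852
Under exogeneity and monotonicity, PS = (p₁ − p₀) / (1 − p₀).
PS = (0.064619 − 0.042852) / (1 − 0.042852) = 0.021766 / 0.95715 ≈ 0.0227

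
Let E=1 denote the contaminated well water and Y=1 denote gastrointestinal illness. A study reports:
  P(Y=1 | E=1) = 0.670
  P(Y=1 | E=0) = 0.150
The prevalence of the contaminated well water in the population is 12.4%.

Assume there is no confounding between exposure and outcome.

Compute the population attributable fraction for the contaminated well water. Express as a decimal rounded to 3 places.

Let p₁ = 0.67, p₀ = 0.15.
Overall risk P(Y=1) = π·p₁ + (1−π)·p₀ = 0.124×0.67 + 0.876×0.15 = 0.21448.
Under exogeneity, PAF = [P(Y=1) − p₀] / P(Y=1).
PAF = (0.21448 − 0.15) / 0.21448 ≈ 0.3006

PAF ≈ 0.301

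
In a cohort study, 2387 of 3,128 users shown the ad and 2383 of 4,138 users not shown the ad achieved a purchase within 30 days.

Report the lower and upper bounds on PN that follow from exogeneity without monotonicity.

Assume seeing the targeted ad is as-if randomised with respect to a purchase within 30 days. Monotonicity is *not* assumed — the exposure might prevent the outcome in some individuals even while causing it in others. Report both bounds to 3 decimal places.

0.245 ≤ PN ≤ 0.556

p₁ = P(outcome | exposed) = 2387/3128 = 0.76311
p₀ = P(outcome | unexposed) = 2383/4138 = 0.57588
Under exogeneity alone the bounds on PN are max{0,(p₁−p₀)/p₁} ≤ PN ≤ min{1,(1−p₀)/p₁}.
  lower = (p₁ − p₀)/p₁ = 0.18723 / 0.76311 ≈ 0.2453
  upper = min{1, (1 − p₀)/p₁} = 0.42412 / 0.76311 ≈ 0.5558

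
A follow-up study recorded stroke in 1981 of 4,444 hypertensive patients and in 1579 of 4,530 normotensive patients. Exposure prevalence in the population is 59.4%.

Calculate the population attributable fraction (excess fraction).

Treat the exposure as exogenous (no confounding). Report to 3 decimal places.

p₁ = P(outcome | exposed) = 1981/4444 = 0.44577
p₀ = P(outcome | unexposed) = 1579/4530 = 0.34857
Overall risk P(Y=1) = π·p₁ + (1−π)·p₀ = 0.594×0.44577 + 0.406×0.34857 = 0.4063.
Under exogeneity, PAF = [P(Y=1) − p₀] / P(Y=1).
PAF = (0.4063 − 0.34857) / 0.4063 ≈ 0.1421

PAF ≈ 0.142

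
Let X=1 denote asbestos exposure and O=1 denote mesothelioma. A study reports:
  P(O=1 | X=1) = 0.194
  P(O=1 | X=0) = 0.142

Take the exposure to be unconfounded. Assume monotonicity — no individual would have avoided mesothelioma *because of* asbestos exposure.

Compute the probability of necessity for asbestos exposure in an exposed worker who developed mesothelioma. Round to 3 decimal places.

PN ≈ 0.268

Let p₁ = 0.194, p₀ = 0.142.
Under exogeneity and monotonicity, PN = (p₁ − p₀) / p₁.
PN = (0.194 − 0.142) / 0.194 = 0.052 / 0.194 ≈ 0.2680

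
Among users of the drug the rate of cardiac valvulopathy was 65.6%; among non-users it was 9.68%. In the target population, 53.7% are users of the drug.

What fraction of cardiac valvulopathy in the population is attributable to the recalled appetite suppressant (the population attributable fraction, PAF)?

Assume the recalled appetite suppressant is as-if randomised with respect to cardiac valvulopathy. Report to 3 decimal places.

PAF ≈ 0.756

p₁ = 0.656, p₀ = 0.0968.
Overall risk P(Y=1) = π·p₁ + (1−π)·p₀ = 0.537×0.656 + 0.463×0.0968 = 0.39709.
Under exogeneity, PAF = [P(Y=1) − p₀] / P(Y=1).
PAF = (0.39709 − 0.0968) / 0.39709 ≈ 0.7562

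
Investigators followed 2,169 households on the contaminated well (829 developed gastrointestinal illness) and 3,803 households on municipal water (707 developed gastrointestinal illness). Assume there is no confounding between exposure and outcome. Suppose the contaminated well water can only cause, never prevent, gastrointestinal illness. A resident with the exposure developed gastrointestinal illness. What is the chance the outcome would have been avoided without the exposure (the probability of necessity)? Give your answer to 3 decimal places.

p₁ = P(outcome | exposed) = 829/2169 = 0.3822
p₀ = P(outcome | unexposed) = 707/3803 = 0.18591
Under exogeneity and monotonicity, PN = (p₁ − p₀) / p₁.
PN = (0.3822 − 0.18591) / 0.3822 = 0.1963 / 0.3822 ≈ 0.5136

PN ≈ 0.514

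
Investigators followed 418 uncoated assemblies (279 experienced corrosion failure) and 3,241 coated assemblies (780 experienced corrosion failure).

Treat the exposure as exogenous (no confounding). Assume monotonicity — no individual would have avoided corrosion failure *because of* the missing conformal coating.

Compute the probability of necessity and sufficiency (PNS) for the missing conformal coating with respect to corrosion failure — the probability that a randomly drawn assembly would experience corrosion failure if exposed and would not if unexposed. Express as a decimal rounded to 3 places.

PNS ≈ 0.427

p₁ = P(outcome | exposed) = 279/418 = 0.66746
p₀ = P(outcome | unexposed) = 780/3241 = 0.24067
Under exogeneity and monotonicity, PNS = p₁ − p₀.
PNS = 0.66746 − 0.24067 = 0.4268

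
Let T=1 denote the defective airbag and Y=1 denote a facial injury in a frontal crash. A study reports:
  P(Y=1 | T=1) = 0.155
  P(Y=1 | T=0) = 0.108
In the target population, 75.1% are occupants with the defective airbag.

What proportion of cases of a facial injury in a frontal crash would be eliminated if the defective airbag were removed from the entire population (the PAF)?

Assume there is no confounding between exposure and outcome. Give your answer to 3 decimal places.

PAF ≈ 0.246

Let p₁ = 0.155, p₀ = 0.108.
Overall risk P(Y=1) = π·p₁ + (1−π)·p₀ = 0.751×0.155 + 0.249×0.108 = 0.1433.
Under exogeneity, PAF = [P(Y=1) − p₀] / P(Y=1).
PAF = (0.1433 − 0.108) / 0.1433 ≈ 0.2463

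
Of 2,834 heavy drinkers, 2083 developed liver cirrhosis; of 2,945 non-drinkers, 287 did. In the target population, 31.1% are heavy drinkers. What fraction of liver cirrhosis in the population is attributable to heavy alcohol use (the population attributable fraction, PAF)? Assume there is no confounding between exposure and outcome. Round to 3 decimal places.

PAF ≈ 0.670

p₁ = P(outcome | exposed) = 2083/2834 = 0.735
p₀ = P(outcome | unexposed) = 287/2945 = 0.097453
Overall risk P(Y=1) = π·p₁ + (1−π)·p₀ = 0.311×0.735 + 0.689×0.097453 = 0.29573.
Under exogeneity, PAF = [P(Y=1) − p₀] / P(Y=1).
PAF = (0.29573 − 0.097453) / 0.29573 ≈ 0.6705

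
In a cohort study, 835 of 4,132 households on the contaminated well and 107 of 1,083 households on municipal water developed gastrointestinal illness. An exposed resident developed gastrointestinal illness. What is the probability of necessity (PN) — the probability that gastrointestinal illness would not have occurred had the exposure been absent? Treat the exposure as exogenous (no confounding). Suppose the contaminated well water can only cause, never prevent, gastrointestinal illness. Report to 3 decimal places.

PN ≈ 0.511

p₁ = P(outcome | exposed) = 835/4132 = 0.20208
p₀ = P(outcome | unexposed) = 107/1083 = 0.0988
Under exogeneity and monotonicity, PN = (p₁ − p₀) / p₁.
PN = (0.20208 − 0.0988) / 0.20208 = 0.10328 / 0.20208 ≈ 0.5111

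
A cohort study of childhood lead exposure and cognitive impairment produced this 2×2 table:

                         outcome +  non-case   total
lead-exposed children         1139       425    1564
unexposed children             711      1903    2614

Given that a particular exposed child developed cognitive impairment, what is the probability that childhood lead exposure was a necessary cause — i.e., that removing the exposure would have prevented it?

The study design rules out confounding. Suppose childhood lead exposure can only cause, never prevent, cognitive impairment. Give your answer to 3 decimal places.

PN ≈ 0.627

p₁ = P(outcome | exposed) = 1139/1564 = 0.72826
p₀ = P(outcome | unexposed) = 711/2614 = 0.272
Under exogeneity and monotonicity, PN = (p₁ − p₀) / p₁.
PN = (0.72826 − 0.272) / 0.72826 = 0.45626 / 0.72826 ≈ 0.6265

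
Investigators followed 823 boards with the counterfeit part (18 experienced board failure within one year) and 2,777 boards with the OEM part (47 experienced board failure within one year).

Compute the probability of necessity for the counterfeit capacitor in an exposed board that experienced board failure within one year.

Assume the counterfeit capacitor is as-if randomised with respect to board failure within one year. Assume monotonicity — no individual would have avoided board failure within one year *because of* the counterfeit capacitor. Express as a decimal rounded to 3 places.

PN ≈ 0.226

p₁ = P(outcome | exposed) = 18/823 = 0.021871
p₀ = P(outcome | unexposed) = 47/2777 = 0.016925
Under exogeneity and monotonicity, PN = (p₁ − p₀) / p₁.
PN = (0.021871 − 0.016925) / 0.021871 = 0.0049465 / 0.021871 ≈ 0.2262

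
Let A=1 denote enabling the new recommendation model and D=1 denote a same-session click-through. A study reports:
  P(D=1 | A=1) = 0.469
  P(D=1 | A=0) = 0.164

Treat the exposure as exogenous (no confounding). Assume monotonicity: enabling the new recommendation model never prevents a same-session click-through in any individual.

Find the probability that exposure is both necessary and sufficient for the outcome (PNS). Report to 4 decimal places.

PNS ≈ 0.3050

Let p₁ = 0.469, p₀ = 0.164.
Under exogeneity and monotonicity, PNS = p₁ − p₀.
PNS = 0.469 − 0.164 = 0.305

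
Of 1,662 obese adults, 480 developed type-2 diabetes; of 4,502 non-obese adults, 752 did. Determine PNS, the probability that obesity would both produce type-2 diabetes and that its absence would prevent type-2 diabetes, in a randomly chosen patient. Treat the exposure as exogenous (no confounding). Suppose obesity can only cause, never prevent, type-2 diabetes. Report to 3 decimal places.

PNS ≈ 0.122

p₁ = P(outcome | exposed) = 480/1662 = 0.28881
p₀ = P(outcome | unexposed) = 752/4502 = 0.16704
Under exogeneity and monotonicity, PNS = p₁ − p₀.
PNS = 0.28881 − 0.16704 = 0.12177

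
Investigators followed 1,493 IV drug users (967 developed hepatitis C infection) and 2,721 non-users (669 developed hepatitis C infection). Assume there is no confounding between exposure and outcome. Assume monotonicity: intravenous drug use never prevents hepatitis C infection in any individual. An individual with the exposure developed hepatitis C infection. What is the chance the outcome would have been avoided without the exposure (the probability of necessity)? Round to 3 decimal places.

PN ≈ 0.620

p₁ = P(outcome | exposed) = 967/1493 = 0.64769
p₀ = P(outcome | unexposed) = 669/2721 = 0.24587
Under exogeneity and monotonicity, PN = (p₁ − p₀) / p₁.
PN = (0.64769 − 0.24587) / 0.64769 = 0.40182 / 0.64769 ≈ 0.6204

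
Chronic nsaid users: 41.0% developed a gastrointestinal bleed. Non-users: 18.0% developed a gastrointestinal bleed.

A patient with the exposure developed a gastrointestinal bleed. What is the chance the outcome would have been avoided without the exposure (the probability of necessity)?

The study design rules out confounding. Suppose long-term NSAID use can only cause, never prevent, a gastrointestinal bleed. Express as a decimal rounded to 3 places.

p₁ = 0.41, p₀ = 0.18.
Under exogeneity and monotonicity, PN = (p₁ − p₀) / p₁.
PN = (0.41 − 0.18) / 0.41 = 0.23 / 0.41 ≈ 0.5610

PN ≈ 0.561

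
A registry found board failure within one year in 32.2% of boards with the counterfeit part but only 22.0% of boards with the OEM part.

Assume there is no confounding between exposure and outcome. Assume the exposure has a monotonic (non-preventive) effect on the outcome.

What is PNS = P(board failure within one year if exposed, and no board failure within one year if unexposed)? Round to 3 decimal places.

p₁ = 0.322, p₀ = 0.22.
Under exogeneity and monotonicity, PNS = p₁ − p₀.
PNS = 0.322 − 0.22 = 0.102

PNS ≈ 0.102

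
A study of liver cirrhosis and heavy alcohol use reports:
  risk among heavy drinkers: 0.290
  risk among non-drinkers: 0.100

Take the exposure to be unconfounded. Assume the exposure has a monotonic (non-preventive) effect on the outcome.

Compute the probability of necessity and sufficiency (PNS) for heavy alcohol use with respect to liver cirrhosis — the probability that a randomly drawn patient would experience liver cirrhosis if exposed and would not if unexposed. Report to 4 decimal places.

PNS ≈ 0.1900

Let p₁ = 0.29, p₀ = 0.1.
Under exogeneity and monotonicity, PNS = p₁ − p₀.
PNS = 0.29 − 0.1 = 0.19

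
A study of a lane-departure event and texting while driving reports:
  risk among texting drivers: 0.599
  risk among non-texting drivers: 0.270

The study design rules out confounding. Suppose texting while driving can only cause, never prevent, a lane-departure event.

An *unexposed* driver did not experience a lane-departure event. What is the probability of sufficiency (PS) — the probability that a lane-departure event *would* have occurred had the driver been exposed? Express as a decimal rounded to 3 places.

Let p₁ = 0.599, p₀ = 0.27.
Under exogeneity and monotonicity, PS = (p₁ − p₀) / (1 − p₀).
PS = (0.599 − 0.27) / (1 − 0.27) = 0.329 / 0.73 ≈ 0.4507

PS ≈ 0.451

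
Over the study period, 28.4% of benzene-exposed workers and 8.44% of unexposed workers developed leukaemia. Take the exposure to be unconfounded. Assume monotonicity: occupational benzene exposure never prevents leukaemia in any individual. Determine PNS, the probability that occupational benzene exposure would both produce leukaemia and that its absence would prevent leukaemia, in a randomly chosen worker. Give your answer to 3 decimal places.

p₁ = 0.284, p₀ = 0.0844.
Under exogeneity and monotonicity, PNS = p₁ − p₀.
PNS = 0.284 − 0.0844 = 0.1996

PNS ≈ 0.200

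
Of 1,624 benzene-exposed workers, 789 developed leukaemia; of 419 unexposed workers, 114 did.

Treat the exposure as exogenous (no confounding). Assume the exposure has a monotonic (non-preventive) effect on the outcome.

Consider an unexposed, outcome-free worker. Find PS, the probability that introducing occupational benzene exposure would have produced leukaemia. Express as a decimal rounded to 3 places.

p₁ = P(outcome | exposed) = 789/1624 = 0.48584
p₀ = P(outcome | unexposed) = 114/419 = 0.27208
Under exogeneity and monotonicity, PS = (p₁ − p₀) / (1 − p₀).
PS = (0.48584 − 0.27208) / (1 − 0.27208) = 0.21376 / 0.72792 ≈ 0.2937

PS ≈ 0.294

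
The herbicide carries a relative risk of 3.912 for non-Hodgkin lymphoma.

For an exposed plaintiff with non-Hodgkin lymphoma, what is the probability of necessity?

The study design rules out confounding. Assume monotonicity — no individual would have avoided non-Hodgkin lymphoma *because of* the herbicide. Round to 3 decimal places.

PN ≈ 0.744

Under exogeneity and monotonicity, PN = (RR − 1) / RR = 1 − 1/RR.
PN = (3.912 − 1) / 3.912 = 2.912 / 3.912 ≈ 0.7444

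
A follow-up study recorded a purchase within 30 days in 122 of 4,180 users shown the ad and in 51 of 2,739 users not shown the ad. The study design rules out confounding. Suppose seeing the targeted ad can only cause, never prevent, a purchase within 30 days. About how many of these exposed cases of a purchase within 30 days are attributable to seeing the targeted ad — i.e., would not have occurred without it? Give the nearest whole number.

about 44 cases

p₁ = P(outcome | exposed) = 122/4180 = 0.029187
p₀ = P(outcome | unexposed) = 51/2739 = 0.01862
PN = (p₁ − p₀)/p₁ = (0.029187 − 0.01862) / 0.029187 ≈ 0.36204.
Attributable cases ≈ PN × (exposed cases) = 0.36204 × 122 ≈ 44.17.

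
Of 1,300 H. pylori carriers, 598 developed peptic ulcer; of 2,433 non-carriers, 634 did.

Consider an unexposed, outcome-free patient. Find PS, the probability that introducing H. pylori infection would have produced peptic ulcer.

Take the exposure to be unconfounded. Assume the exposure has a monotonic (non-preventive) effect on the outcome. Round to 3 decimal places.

p₁ = P(outcome | exposed) = 598/1300 = 0.46
p₀ = P(outcome | unexposed) = 634/2433 = 0.26058
Under exogeneity and monotonicity, PS = (p₁ − p₀) / (1 − p₀).
PS = (0.46 − 0.26058) / (1 − 0.26058) = 0.19942 / 0.73942 ≈ 0.2697

PS ≈ 0.270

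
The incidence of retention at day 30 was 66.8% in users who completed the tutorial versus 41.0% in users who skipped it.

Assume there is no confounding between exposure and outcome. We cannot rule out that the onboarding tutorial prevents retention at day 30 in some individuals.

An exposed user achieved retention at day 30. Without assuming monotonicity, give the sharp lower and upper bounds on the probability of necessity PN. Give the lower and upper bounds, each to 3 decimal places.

p₁ = 0.668, p₀ = 0.41.
Under exogeneity alone the bounds on PN are max{0,(p₁−p₀)/p₁} ≤ PN ≤ min{1,(1−p₀)/p₁}.
  lower = (p₁ − p₀)/p₁ = 0.258 / 0.668 ≈ 0.3862
  upper = min{1, (1 − p₀)/p₁} = 0.59 / 0.668 ≈ 0.8832

0.386 ≤ PN ≤ 0.883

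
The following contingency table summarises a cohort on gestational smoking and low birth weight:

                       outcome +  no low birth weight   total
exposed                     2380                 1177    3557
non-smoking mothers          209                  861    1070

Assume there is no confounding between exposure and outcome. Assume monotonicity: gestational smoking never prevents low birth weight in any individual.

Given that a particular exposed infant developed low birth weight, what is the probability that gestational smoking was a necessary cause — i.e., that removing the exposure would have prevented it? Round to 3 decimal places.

PN ≈ 0.708

p₁ = P(outcome | exposed) = 2380/3557 = 0.6691
p₀ = P(outcome | unexposed) = 209/1070 = 0.19533
Under exogeneity and monotonicity, PN = (p₁ − p₀)/p₁.
PN = (0.6691 − 0.19533) / 0.6691 ≈ 0.7081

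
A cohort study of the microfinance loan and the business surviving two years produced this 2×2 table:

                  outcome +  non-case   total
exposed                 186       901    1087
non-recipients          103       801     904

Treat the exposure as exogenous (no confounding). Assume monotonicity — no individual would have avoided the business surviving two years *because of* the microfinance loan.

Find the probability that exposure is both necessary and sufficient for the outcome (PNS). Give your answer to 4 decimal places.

PNS ≈ 0.0572

p₁ = P(outcome | exposed) = 186/1087 = 0.17111
p₀ = P(outcome | unexposed) = 103/904 = 0.11394
Under exogeneity and monotonicity, PNS = p₁ − p₀.
PNS = 0.17111 − 0.11394 = 0.057175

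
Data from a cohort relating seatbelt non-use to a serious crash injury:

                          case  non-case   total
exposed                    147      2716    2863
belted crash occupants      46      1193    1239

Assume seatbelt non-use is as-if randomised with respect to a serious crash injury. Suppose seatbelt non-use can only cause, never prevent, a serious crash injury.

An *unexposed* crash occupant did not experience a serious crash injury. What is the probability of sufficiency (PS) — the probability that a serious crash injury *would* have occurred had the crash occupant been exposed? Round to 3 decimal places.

PS ≈ 0.015

p₁ = P(outcome | exposed) = 147/2863 = 0.051345
p₀ = P(outcome | unexposed) = 46/1239 = 0.037127
Under exogeneity and monotonicity, PS = (p₁ − p₀) / (1 − p₀).
PS = (0.051345 − 0.037127) / (1 − 0.037127) = 0.014218 / 0.96287 ≈ 0.0148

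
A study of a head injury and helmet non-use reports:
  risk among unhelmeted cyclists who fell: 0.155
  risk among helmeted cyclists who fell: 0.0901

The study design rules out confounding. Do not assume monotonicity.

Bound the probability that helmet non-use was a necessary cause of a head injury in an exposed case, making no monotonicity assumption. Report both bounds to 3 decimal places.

Let p₁ = 0.155, p₀ = 0.0901.
Under exogeneity alone the bounds on PN are max{0,(p₁−p₀)/p₁} ≤ PN ≤ min{1,(1−p₀)/p₁}.
  lower = (p₁ − p₀)/p₁ = 0.0649 / 0.155 ≈ 0.4187
  upper = min{1, (1 − p₀)/p₁} = 0.9099 / 0.155 ≈ 5.8703 → capped at 1

0.419 ≤ PN ≤ 1.000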